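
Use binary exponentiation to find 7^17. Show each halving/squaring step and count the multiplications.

Computing 7^17 by squaring (build up from 7^1; each line after the first costs one multiplication):

7^1 = 7
7^2 = (7^1)^2 = 7^2 = 49
7^4 = (7^2)^2 = 49^2 = 2401
7^8 = (7^4)^2 = 2401^2 = 5764801
7^16 = (7^8)^2 = 5764801^2 = 33232930569601
7^17 = 7 * 7^16 = 7 * 33232930569601 = 232630513987207

Result: 232630513987207
Multiplications needed: 5 (5 lines after 7^1)

7^17 = 232630513987207. Using exponentiation by squaring, this requires 5 multiplications. The key idea: if the exponent is even, square the half-power; if odd, multiply by the base once.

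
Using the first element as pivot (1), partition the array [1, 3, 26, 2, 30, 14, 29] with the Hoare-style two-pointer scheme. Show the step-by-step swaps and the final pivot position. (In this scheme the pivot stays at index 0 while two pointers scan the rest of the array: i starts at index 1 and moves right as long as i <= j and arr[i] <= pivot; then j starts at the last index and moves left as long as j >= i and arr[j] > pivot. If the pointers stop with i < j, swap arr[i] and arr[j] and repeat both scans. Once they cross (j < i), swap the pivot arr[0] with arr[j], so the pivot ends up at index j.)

Hoare-style two-pointer partition with pivot = 1:

Initial array: [1, 3, 26, 2, 30, 14, 29]

Pointers start at i = 1, j = 6.
i ends at 1, j ends at 0: the pointers have crossed (j < i), so scanning stops.

j = 0, so swapping arr[0] with arr[j] leaves the pivot at position 0: [1, 3, 26, 2, 30, 14, 29]
Pivot position: 0

After partitioning with pivot 1, the array becomes [1, 3, 26, 2, 30, 14, 29]. The pivot is placed at index 0. All elements to the left of the pivot are <= 1, and all elements to the right are > 1.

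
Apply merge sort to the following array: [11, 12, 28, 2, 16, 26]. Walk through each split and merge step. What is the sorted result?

Merge sort trace:

Split: [11, 12, 28, 2, 16, 26] -> [11, 12, 28] and [2, 16, 26]
  Split: [11, 12, 28] -> [11] and [12, 28]
    Split: [12, 28] -> [12] and [28]
    Merge: [12] + [28] -> [12, 28]
  Merge: [11] + [12, 28] -> [11, 12, 28]
  Split: [2, 16, 26] -> [2] and [16, 26]
    Split: [16, 26] -> [16] and [26]
    Merge: [16] + [26] -> [16, 26]
  Merge: [2] + [16, 26] -> [2, 16, 26]
Merge: [11, 12, 28] + [2, 16, 26] -> [2, 11, 12, 16, 26, 28]

Final sorted array: [2, 11, 12, 16, 26, 28]

The merge sort proceeds by recursively splitting the array and merging sorted halves.
After all merges, the sorted array is [2, 11, 12, 16, 26, 28].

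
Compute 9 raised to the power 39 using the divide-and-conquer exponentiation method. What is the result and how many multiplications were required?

Computing 9^39 by squaring (build up from 9^1; each line after the first costs one multiplication):

9^1 = 9
9^2 = (9^1)^2 = 9^2 = 81
9^4 = (9^2)^2 = 81^2 = 6561
9^8 = (9^4)^2 = 6561^2 = 43046721
9^9 = 9 * 9^8 = 9 * 43046721 = 387420489
9^18 = (9^9)^2 = 387420489^2 = 150094635296999121
9^19 = 9 * 9^18 = 9 * 150094635296999121 = 1350851717672992089
9^38 = (9^19)^2 = 1350851717672992089^2 = 1824800363140073127359051977856583921
9^39 = 9 * 9^38 = 9 * 1824800363140073127359051977856583921 = 16423203268260658146231467800709255289

Result: 16423203268260658146231467800709255289
Multiplications needed: 8 (8 lines after 9^1)

9^39 = 16423203268260658146231467800709255289. Using exponentiation by squaring, this requires 8 multiplications. The key idea: if the exponent is even, square the half-power; if odd, multiply by the base once.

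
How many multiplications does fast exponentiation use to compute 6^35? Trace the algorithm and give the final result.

Computing 6^35 by squaring (build up from 6^1; each line after the first costs one multiplication):

6^1 = 6
6^2 = (6^1)^2 = 6^2 = 36
6^4 = (6^2)^2 = 36^2 = 1296
6^8 = (6^4)^2 = 1296^2 = 1679616
6^16 = (6^8)^2 = 1679616^2 = 2821109907456
6^17 = 6 * 6^16 = 6 * 2821109907456 = 16926659444736
6^34 = (6^17)^2 = 16926659444736^2 = 286511799958070431838109696
6^35 = 6 * 6^34 = 6 * 286511799958070431838109696 = 1719070799748422591028658176

Result: 1719070799748422591028658176
Multiplications needed: 7 (7 lines after 6^1)

6^35 = 1719070799748422591028658176. Using exponentiation by squaring, this requires 7 multiplications. The key idea: if the exponent is even, square the half-power; if odd, multiply by the base once.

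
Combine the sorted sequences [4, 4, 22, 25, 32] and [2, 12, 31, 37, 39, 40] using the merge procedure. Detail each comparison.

Merging process:

Compare 4 vs 2: take 2 from right. Merged: [2]
Compare 4 vs 12: take 4 from left. Merged: [2, 4]
Compare 4 vs 12: take 4 from left. Merged: [2, 4, 4]
Compare 22 vs 12: take 12 from right. Merged: [2, 4, 4, 12]
Compare 22 vs 31: take 22 from left. Merged: [2, 4, 4, 12, 22]
Compare 25 vs 31: take 25 from left. Merged: [2, 4, 4, 12, 22, 25]
Compare 32 vs 31: take 31 from right. Merged: [2, 4, 4, 12, 22, 25, 31]
Compare 32 vs 37: take 32 from left. Merged: [2, 4, 4, 12, 22, 25, 31, 32]
Append remaining from right: [37, 39, 40]. Merged: [2, 4, 4, 12, 22, 25, 31, 32, 37, 39, 40]

Final merged array: [2, 4, 4, 12, 22, 25, 31, 32, 37, 39, 40]
Total comparisons: 8

The merged array is [2, 4, 4, 12, 22, 25, 31, 32, 37, 39, 40], requiring 8 comparisons. The merge step runs in O(n) time where n is the total number of elements.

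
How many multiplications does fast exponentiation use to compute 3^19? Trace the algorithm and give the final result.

Computing 3^19 by squaring (build up from 3^1; each line after the first costs one multiplication):

3^1 = 3
3^2 = (3^1)^2 = 3^2 = 9
3^4 = (3^2)^2 = 9^2 = 81
3^8 = (3^4)^2 = 81^2 = 6561
3^9 = 3 * 3^8 = 3 * 6561 = 19683
3^18 = (3^9)^2 = 19683^2 = 387420489
3^19 = 3 * 3^18 = 3 * 387420489 = 1162261467

Result: 1162261467
Multiplications needed: 6 (6 lines after 3^1)

3^19 = 1162261467. Using exponentiation by squaring, this requires 6 multiplications. The key idea: if the exponent is even, square the half-power; if odd, multiply by the base once.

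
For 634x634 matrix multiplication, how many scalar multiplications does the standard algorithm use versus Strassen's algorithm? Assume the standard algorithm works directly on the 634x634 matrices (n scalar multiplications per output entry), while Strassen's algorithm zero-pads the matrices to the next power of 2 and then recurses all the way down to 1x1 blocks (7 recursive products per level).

Matrix multiplication for 634x634 matrices:

Strassen's algorithm requires power-of-2 dimensions. Pad 634x634 to 1024x1024 (next power of 2).

Standard algorithm: 634^3 = 254840104 multiplications
Strassen's algorithm: 7^(log2(1024)) = 7^10 = 282475249 multiplications
Difference: 254840104 - 282475249 = -27635145 (Strassen uses MORE here due to padding overhead — for small or just-over-power-of-2 n, padding can outweigh the per-level savings)

Standard: 254840104 multiplications (634^3). Strassen: 282475249 multiplications (7^10, after padding to 1024x1024). Strassen reduces 8 recursive multiplications to 7 at each level.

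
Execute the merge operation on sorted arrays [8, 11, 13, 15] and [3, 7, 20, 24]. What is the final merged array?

Merging process:

Compare 8 vs 3: take 3 from right. Merged: [3]
Compare 8 vs 7: take 7 from right. Merged: [3, 7]
Compare 8 vs 20: take 8 from left. Merged: [3, 7, 8]
Compare 11 vs 20: take 11 from left. Merged: [3, 7, 8, 11]
Compare 13 vs 20: take 13 from left. Merged: [3, 7, 8, 11, 13]
Compare 15 vs 20: take 15 from left. Merged: [3, 7, 8, 11, 13, 15]
Append remaining from right: [20, 24]. Merged: [3, 7, 8, 11, 13, 15, 20, 24]

Final merged array: [3, 7, 8, 11, 13, 15, 20, 24]
Total comparisons: 6

The merged array is [3, 7, 8, 11, 13, 15, 20, 24], requiring 6 comparisons. The merge step runs in O(n) time where n is the total number of elements.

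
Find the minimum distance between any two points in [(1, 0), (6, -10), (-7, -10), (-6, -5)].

Computing all pairwise distances among 4 points:

d((1, 0), (6, -10)) = 11.1803
d((1, 0), (-7, -10)) = 12.8062
d((1, 0), (-6, -5)) = 8.6023
d((6, -10), (-7, -10)) = 13.0
d((6, -10), (-6, -5)) = 13.0
d((-7, -10), (-6, -5)) = 5.099 <-- minimum

Closest pair: (-7, -10) and (-6, -5) with distance 5.099

The closest pair is (-7, -10) and (-6, -5) with Euclidean distance 5.099. For 4 points, brute-force pairwise comparison is shown above. For large n, the divide-and-conquer algorithm (sort by x, recurse on halves, check the dividing strip) achieves O(n log n).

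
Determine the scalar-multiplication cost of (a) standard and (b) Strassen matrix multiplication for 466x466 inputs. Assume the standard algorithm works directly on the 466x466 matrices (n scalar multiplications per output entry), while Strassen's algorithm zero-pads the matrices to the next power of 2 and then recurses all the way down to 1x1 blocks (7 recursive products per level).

Matrix multiplication for 466x466 matrices:

Strassen's algorithm requires power-of-2 dimensions. Pad 466x466 to 512x512 (next power of 2).

Standard algorithm: 466^3 = 101194696 multiplications
Strassen's algorithm: 7^(log2(512)) = 7^9 = 40353607 multiplications
Savings: 101194696 - 40353607 = 60841089 multiplications

Standard: 101194696 multiplications (466^3). Strassen: 40353607 multiplications (7^9, after padding to 512x512). Strassen reduces 8 recursive multiplications to 7 at each level.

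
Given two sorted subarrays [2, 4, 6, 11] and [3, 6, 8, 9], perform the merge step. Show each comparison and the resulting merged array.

Merging process:

Compare 2 vs 3: take 2 from left. Merged: [2]
Compare 4 vs 3: take 3 from right. Merged: [2, 3]
Compare 4 vs 6: take 4 from left. Merged: [2, 3, 4]
Compare 6 vs 6: take 6 from left. Merged: [2, 3, 4, 6]
Compare 11 vs 6: take 6 from right. Merged: [2, 3, 4, 6, 6]
Compare 11 vs 8: take 8 from right. Merged: [2, 3, 4, 6, 6, 8]
Compare 11 vs 9: take 9 from right. Merged: [2, 3, 4, 6, 6, 8, 9]
Append remaining from left: [11]. Merged: [2, 3, 4, 6, 6, 8, 9, 11]

Final merged array: [2, 3, 4, 6, 6, 8, 9, 11]
Total comparisons: 7

The merged array is [2, 3, 4, 6, 6, 8, 9, 11], requiring 7 comparisons. The merge step runs in O(n) time where n is the total number of elements.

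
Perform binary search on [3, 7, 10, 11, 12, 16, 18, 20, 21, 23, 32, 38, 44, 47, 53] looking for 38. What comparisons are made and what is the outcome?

Binary search for 38 in [3, 7, 10, 11, 12, 16, 18, 20, 21, 23, 32, 38, 44, 47, 53]:

lo=0, hi=14, mid=7, arr[mid]=20 -> 20 < 38, search right half
lo=8, hi=14, mid=11, arr[mid]=38 -> Found target at index 11!

Binary search finds 38 at index 11 after 2 comparisons. The search repeatedly halves the search space by comparing with the middle element.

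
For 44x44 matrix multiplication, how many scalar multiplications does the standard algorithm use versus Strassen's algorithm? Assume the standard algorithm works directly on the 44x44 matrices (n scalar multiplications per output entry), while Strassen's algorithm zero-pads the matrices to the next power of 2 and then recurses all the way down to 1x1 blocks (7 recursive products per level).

Matrix multiplication for 44x44 matrices:

Strassen's algorithm requires power-of-2 dimensions. Pad 44x44 to 64x64 (next power of 2).

Standard algorithm: 44^3 = 85184 multiplications
Strassen's algorithm: 7^(log2(64)) = 7^6 = 117649 multiplications
Difference: 85184 - 117649 = -32465 (Strassen uses MORE here due to padding overhead — for small or just-over-power-of-2 n, padding can outweigh the per-level savings)

Standard: 85184 multiplications (44^3). Strassen: 117649 multiplications (7^6, after padding to 64x64). Strassen reduces 8 recursive multiplications to 7 at each level.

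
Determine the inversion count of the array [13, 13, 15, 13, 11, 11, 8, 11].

Finding inversions in [13, 13, 15, 13, 11, 11, 8, 11]:

(0, 4): arr[0]=13 > arr[4]=11
(0, 5): arr[0]=13 > arr[5]=11
(0, 6): arr[0]=13 > arr[6]=8
(0, 7): arr[0]=13 > arr[7]=11
(1, 4): arr[1]=13 > arr[4]=11
(1, 5): arr[1]=13 > arr[5]=11
(1, 6): arr[1]=13 > arr[6]=8
(1, 7): arr[1]=13 > arr[7]=11
(2, 3): arr[2]=15 > arr[3]=13
(2, 4): arr[2]=15 > arr[4]=11
(2, 5): arr[2]=15 > arr[5]=11
(2, 6): arr[2]=15 > arr[6]=8
(2, 7): arr[2]=15 > arr[7]=11
(3, 4): arr[3]=13 > arr[4]=11
(3, 5): arr[3]=13 > arr[5]=11
(3, 6): arr[3]=13 > arr[6]=8
(3, 7): arr[3]=13 > arr[7]=11
(4, 6): arr[4]=11 > arr[6]=8
(5, 6): arr[5]=11 > arr[6]=8

Total inversions: 19

The array has 19 inversion(s): (0,4), (0,5), (0,6), (0,7), (1,4), (1,5), (1,6), (1,7), (2,3), (2,4), (2,5), (2,6), (2,7), (3,4), (3,5), (3,6), (3,7), (4,6), (5,6). Each pair (i,j) satisfies i < j and arr[i] > arr[j].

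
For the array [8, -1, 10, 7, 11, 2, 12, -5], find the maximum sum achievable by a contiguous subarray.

Using Kadane's algorithm on [8, -1, 10, 7, 11, 2, 12, -5]:

Scanning through the array:
Position 1 (value -1): max_ending_here = 7, max_so_far = 8
Position 2 (value 10): max_ending_here = 17, max_so_far = 17
Position 3 (value 7): max_ending_here = 24, max_so_far = 24
Position 4 (value 11): max_ending_here = 35, max_so_far = 35
Position 5 (value 2): max_ending_here = 37, max_so_far = 37
Position 6 (value 12): max_ending_here = 49, max_so_far = 49
Position 7 (value -5): max_ending_here = 44, max_so_far = 49

Maximum subarray: [8, -1, 10, 7, 11, 2, 12]
Maximum sum: 49

The maximum subarray is [8, -1, 10, 7, 11, 2, 12] with sum 49. This subarray runs from index 0 to index 6.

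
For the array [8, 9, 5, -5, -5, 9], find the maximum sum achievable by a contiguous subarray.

Using Kadane's algorithm on [8, 9, 5, -5, -5, 9]:

Scanning through the array:
Position 1 (value 9): max_ending_here = 17, max_so_far = 17
Position 2 (value 5): max_ending_here = 22, max_so_far = 22
Position 3 (value -5): max_ending_here = 17, max_so_far = 22
Position 4 (value -5): max_ending_here = 12, max_so_far = 22
Position 5 (value 9): max_ending_here = 21, max_so_far = 22

Maximum subarray: [8, 9, 5]
Maximum sum: 22

The maximum subarray is [8, 9, 5] with sum 22. This subarray runs from index 0 to index 2.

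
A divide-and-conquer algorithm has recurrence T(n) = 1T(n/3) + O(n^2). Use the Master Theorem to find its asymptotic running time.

Master Theorem for T(n) = 1T(n/3) + O(n^2):

a = 1, b = 3, c = 2
log_b(a) = log_3(1) = 0.0000

Case 3: c = 2 > log_3(1) = 0.0000
T(n) = O(n^2) = O(n^2)

For T(n) = 1T(n/3) + O(n^2): log_3(1) = 0.0000. This is Case 3 of the Master Theorem (c > log_b(a), work dominated by root), giving O(n^2).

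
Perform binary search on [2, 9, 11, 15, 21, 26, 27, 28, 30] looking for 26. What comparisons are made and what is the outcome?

Binary search for 26 in [2, 9, 11, 15, 21, 26, 27, 28, 30]:

lo=0, hi=8, mid=4, arr[mid]=21 -> 21 < 26, search right half
lo=5, hi=8, mid=6, arr[mid]=27 -> 27 > 26, search left half
lo=5, hi=5, mid=5, arr[mid]=26 -> Found target at index 5!

Binary search finds 26 at index 5 after 3 comparisons. The search repeatedly halves the search space by comparing with the middle element.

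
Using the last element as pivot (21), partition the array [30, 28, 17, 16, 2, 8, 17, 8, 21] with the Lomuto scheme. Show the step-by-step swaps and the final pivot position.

Lomuto partition with pivot = 21:

Initial array: [30, 28, 17, 16, 2, 8, 17, 8, 21]

arr[0]=30 > 21: no swap
arr[1]=28 > 21: no swap
arr[2]=17 <= 21: swap with position 0, array becomes [17, 28, 30, 16, 2, 8, 17, 8, 21]
arr[3]=16 <= 21: swap with position 1, array becomes [17, 16, 30, 28, 2, 8, 17, 8, 21]
arr[4]=2 <= 21: swap with position 2, array becomes [17, 16, 2, 28, 30, 8, 17, 8, 21]
arr[5]=8 <= 21: swap with position 3, array becomes [17, 16, 2, 8, 30, 28, 17, 8, 21]
arr[6]=17 <= 21: swap with position 4, array becomes [17, 16, 2, 8, 17, 28, 30, 8, 21]
arr[7]=8 <= 21: swap with position 5, array becomes [17, 16, 2, 8, 17, 8, 30, 28, 21]

Place pivot at position 6: [17, 16, 2, 8, 17, 8, 21, 28, 30]
Pivot position: 6

After partitioning with pivot 21, the array becomes [17, 16, 2, 8, 17, 8, 21, 28, 30]. The pivot is placed at index 6. All elements to the left of the pivot are <= 21, and all elements to the right are > 21.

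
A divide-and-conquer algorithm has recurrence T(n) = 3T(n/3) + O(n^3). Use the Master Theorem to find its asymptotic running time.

Master Theorem for T(n) = 3T(n/3) + O(n^3):

a = 3, b = 3, c = 3
log_b(a) = log_3(3) = 1.0000

Case 3: c = 3 > log_3(3) = 1.0000
T(n) = O(n^3) = O(n^3)

For T(n) = 3T(n/3) + O(n^3): log_3(3) = 1.0000. This is Case 3 of the Master Theorem (c > log_b(a), work dominated by root), giving O(n^3).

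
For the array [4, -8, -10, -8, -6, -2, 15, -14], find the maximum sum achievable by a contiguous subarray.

Using Kadane's algorithm on [4, -8, -10, -8, -6, -2, 15, -14]:

Scanning through the array:
Position 1 (value -8): max_ending_here = -4, max_so_far = 4
Position 2 (value -10): max_ending_here = -10, max_so_far = 4
Position 3 (value -8): max_ending_here = -8, max_so_far = 4
Position 4 (value -6): max_ending_here = -6, max_so_far = 4
Position 5 (value -2): max_ending_here = -2, max_so_far = 4
Position 6 (value 15): max_ending_here = 15, max_so_far = 15
Position 7 (value -14): max_ending_here = 1, max_so_far = 15

Maximum subarray: [15]
Maximum sum: 15

The maximum subarray is [15] with sum 15. This subarray runs from index 6 to index 6.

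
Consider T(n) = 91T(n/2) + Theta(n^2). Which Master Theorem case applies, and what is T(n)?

Master Theorem for T(n) = 91T(n/2) + O(n^2):

a = 91, b = 2, c = 2
log_b(a) = log_2(91) = 6.5078

Case 1: c = 2 < log_2(91) = 6.5078
T(n) = O(n^(log_2 91))

For T(n) = 91T(n/2) + O(n^2): log_2(91) = 6.5078. This is Case 1 of the Master Theorem (c < log_b(a), work dominated by leaves), giving O(n^(log_2 91)).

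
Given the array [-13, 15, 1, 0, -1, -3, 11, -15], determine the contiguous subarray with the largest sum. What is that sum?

Using Kadane's algorithm on [-13, 15, 1, 0, -1, -3, 11, -15]:

Scanning through the array:
Position 1 (value 15): max_ending_here = 15, max_so_far = 15
Position 2 (value 1): max_ending_here = 16, max_so_far = 16
Position 3 (value 0): max_ending_here = 16, max_so_far = 16
Position 4 (value -1): max_ending_here = 15, max_so_far = 16
Position 5 (value -3): max_ending_here = 12, max_so_far = 16
Position 6 (value 11): max_ending_here = 23, max_so_far = 23
Position 7 (value -15): max_ending_here = 8, max_so_far = 23

Maximum subarray: [15, 1, 0, -1, -3, 11]
Maximum sum: 23

The maximum subarray is [15, 1, 0, -1, -3, 11] with sum 23. This subarray runs from index 1 to index 6.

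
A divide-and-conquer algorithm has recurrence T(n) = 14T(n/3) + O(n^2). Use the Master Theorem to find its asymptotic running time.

Master Theorem for T(n) = 14T(n/3) + O(n^2):

a = 14, b = 3, c = 2
log_b(a) = log_3(14) = 2.4022

Case 1: c = 2 < log_3(14) = 2.4022
T(n) = O(n^(log_3 14))

For T(n) = 14T(n/3) + O(n^2): log_3(14) = 2.4022. This is Case 1 of the Master Theorem (c < log_b(a), work dominated by leaves), giving O(n^(log_3 14)).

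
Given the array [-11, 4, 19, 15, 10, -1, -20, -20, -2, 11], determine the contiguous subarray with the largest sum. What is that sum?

Using Kadane's algorithm on [-11, 4, 19, 15, 10, -1, -20, -20, -2, 11]:

Scanning through the array:
Position 1 (value 4): max_ending_here = 4, max_so_far = 4
Position 2 (value 19): max_ending_here = 23, max_so_far = 23
Position 3 (value 15): max_ending_here = 38, max_so_far = 38
Position 4 (value 10): max_ending_here = 48, max_so_far = 48
Position 5 (value -1): max_ending_here = 47, max_so_far = 48
Position 6 (value -20): max_ending_here = 27, max_so_far = 48
Position 7 (value -20): max_ending_here = 7, max_so_far = 48
Position 8 (value -2): max_ending_here = 5, max_so_far = 48
Position 9 (value 11): max_ending_here = 16, max_so_far = 48

Maximum subarray: [4, 19, 15, 10]
Maximum sum: 48

The maximum subarray is [4, 19, 15, 10] with sum 48. This subarray runs from index 1 to index 4.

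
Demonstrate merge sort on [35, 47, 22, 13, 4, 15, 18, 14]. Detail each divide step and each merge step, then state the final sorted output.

Merge sort trace:

Split: [35, 47, 22, 13, 4, 15, 18, 14] -> [35, 47, 22, 13] and [4, 15, 18, 14]
  Split: [35, 47, 22, 13] -> [35, 47] and [22, 13]
    Split: [35, 47] -> [35] and [47]
    Merge: [35] + [47] -> [35, 47]
    Split: [22, 13] -> [22] and [13]
    Merge: [22] + [13] -> [13, 22]
  Merge: [35, 47] + [13, 22] -> [13, 22, 35, 47]
  Split: [4, 15, 18, 14] -> [4, 15] and [18, 14]
    Split: [4, 15] -> [4] and [15]
    Merge: [4] + [15] -> [4, 15]
    Split: [18, 14] -> [18] and [14]
    Merge: [18] + [14] -> [14, 18]
  Merge: [4, 15] + [14, 18] -> [4, 14, 15, 18]
Merge: [13, 22, 35, 47] + [4, 14, 15, 18] -> [4, 13, 14, 15, 18, 22, 35, 47]

Final sorted array: [4, 13, 14, 15, 18, 22, 35, 47]

The merge sort proceeds by recursively splitting the array and merging sorted halves.
After all merges, the sorted array is [4, 13, 14, 15, 18, 22, 35, 47].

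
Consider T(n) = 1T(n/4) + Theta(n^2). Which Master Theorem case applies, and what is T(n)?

Master Theorem for T(n) = 1T(n/4) + O(n^2):

a = 1, b = 4, c = 2
log_b(a) = log_4(1) = 0.0000

Case 3: c = 2 > log_4(1) = 0.0000
T(n) = O(n^2) = O(n^2)

For T(n) = 1T(n/4) + O(n^2): log_4(1) = 0.0000. This is Case 3 of the Master Theorem (c > log_b(a), work dominated by root), giving O(n^2).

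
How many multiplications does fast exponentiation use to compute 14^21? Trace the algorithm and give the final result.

Computing 14^21 by squaring (build up from 14^1; each line after the first costs one multiplication):

14^1 = 14
14^2 = (14^1)^2 = 14^2 = 196
14^4 = (14^2)^2 = 196^2 = 38416
14^5 = 14 * 14^4 = 14 * 38416 = 537824
14^10 = (14^5)^2 = 537824^2 = 289254654976
14^20 = (14^10)^2 = 289254654976^2 = 83668255425284801560576
14^21 = 14 * 14^20 = 14 * 83668255425284801560576 = 1171355575953987221848064

Result: 1171355575953987221848064
Multiplications needed: 6 (6 lines after 14^1)

14^21 = 1171355575953987221848064. Using exponentiation by squaring, this requires 6 multiplications. The key idea: if the exponent is even, square the half-power; if odd, multiply by the base once.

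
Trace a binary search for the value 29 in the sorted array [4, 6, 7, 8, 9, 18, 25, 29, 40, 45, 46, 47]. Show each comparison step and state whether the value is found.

Binary search for 29 in [4, 6, 7, 8, 9, 18, 25, 29, 40, 45, 46, 47]:

lo=0, hi=11, mid=5, arr[mid]=18 -> 18 < 29, search right half
lo=6, hi=11, mid=8, arr[mid]=40 -> 40 > 29, search left half
lo=6, hi=7, mid=6, arr[mid]=25 -> 25 < 29, search right half
lo=7, hi=7, mid=7, arr[mid]=29 -> Found target at index 7!

Binary search finds 29 at index 7 after 4 comparisons. The search repeatedly halves the search space by comparing with the middle element.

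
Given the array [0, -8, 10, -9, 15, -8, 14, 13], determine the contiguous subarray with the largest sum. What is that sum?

Using Kadane's algorithm on [0, -8, 10, -9, 15, -8, 14, 13]:

Scanning through the array:
Position 1 (value -8): max_ending_here = -8, max_so_far = 0
Position 2 (value 10): max_ending_here = 10, max_so_far = 10
Position 3 (value -9): max_ending_here = 1, max_so_far = 10
Position 4 (value 15): max_ending_here = 16, max_so_far = 16
Position 5 (value -8): max_ending_here = 8, max_so_far = 16
Position 6 (value 14): max_ending_here = 22, max_so_far = 22
Position 7 (value 13): max_ending_here = 35, max_so_far = 35

Maximum subarray: [10, -9, 15, -8, 14, 13]
Maximum sum: 35

The maximum subarray is [10, -9, 15, -8, 14, 13] with sum 35. This subarray runs from index 2 to index 7.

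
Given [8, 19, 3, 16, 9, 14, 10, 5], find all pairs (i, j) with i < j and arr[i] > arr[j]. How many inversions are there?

Finding inversions in [8, 19, 3, 16, 9, 14, 10, 5]:

(0, 2): arr[0]=8 > arr[2]=3
(0, 7): arr[0]=8 > arr[7]=5
(1, 2): arr[1]=19 > arr[2]=3
(1, 3): arr[1]=19 > arr[3]=16
(1, 4): arr[1]=19 > arr[4]=9
(1, 5): arr[1]=19 > arr[5]=14
(1, 6): arr[1]=19 > arr[6]=10
(1, 7): arr[1]=19 > arr[7]=5
(3, 4): arr[3]=16 > arr[4]=9
(3, 5): arr[3]=16 > arr[5]=14
(3, 6): arr[3]=16 > arr[6]=10
(3, 7): arr[3]=16 > arr[7]=5
(4, 7): arr[4]=9 > arr[7]=5
(5, 6): arr[5]=14 > arr[6]=10
(5, 7): arr[5]=14 > arr[7]=5
(6, 7): arr[6]=10 > arr[7]=5

Total inversions: 16

The array has 16 inversion(s): (0,2), (0,7), (1,2), (1,3), (1,4), (1,5), (1,6), (1,7), (3,4), (3,5), (3,6), (3,7), (4,7), (5,6), (5,7), (6,7). Each pair (i,j) satisfies i < j and arr[i] > arr[j].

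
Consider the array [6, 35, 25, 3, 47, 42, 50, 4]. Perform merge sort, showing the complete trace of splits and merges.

Merge sort trace:

Split: [6, 35, 25, 3, 47, 42, 50, 4] -> [6, 35, 25, 3] and [47, 42, 50, 4]
  Split: [6, 35, 25, 3] -> [6, 35] and [25, 3]
    Split: [6, 35] -> [6] and [35]
    Merge: [6] + [35] -> [6, 35]
    Split: [25, 3] -> [25] and [3]
    Merge: [25] + [3] -> [3, 25]
  Merge: [6, 35] + [3, 25] -> [3, 6, 25, 35]
  Split: [47, 42, 50, 4] -> [47, 42] and [50, 4]
    Split: [47, 42] -> [47] and [42]
    Merge: [47] + [42] -> [42, 47]
    Split: [50, 4] -> [50] and [4]
    Merge: [50] + [4] -> [4, 50]
  Merge: [42, 47] + [4, 50] -> [4, 42, 47, 50]
Merge: [3, 6, 25, 35] + [4, 42, 47, 50] -> [3, 4, 6, 25, 35, 42, 47, 50]

Final sorted array: [3, 4, 6, 25, 35, 42, 47, 50]

The merge sort proceeds by recursively splitting the array and merging sorted halves.
After all merges, the sorted array is [3, 4, 6, 25, 35, 42, 47, 50].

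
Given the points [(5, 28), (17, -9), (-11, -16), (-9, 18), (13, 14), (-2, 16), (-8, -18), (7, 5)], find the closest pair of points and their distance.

Computing all pairwise distances among 8 points:

d((5, 28), (17, -9)) = 38.8973
d((5, 28), (-11, -16)) = 46.8188
d((5, 28), (-9, 18)) = 17.2047
d((5, 28), (13, 14)) = 16.1245
d((5, 28), (-2, 16)) = 13.8924
d((5, 28), (-8, -18)) = 47.8017
d((5, 28), (7, 5)) = 23.0868
d((17, -9), (-11, -16)) = 28.8617
d((17, -9), (-9, 18)) = 37.4833
d((17, -9), (13, 14)) = 23.3452
d((17, -9), (-2, 16)) = 31.4006
d((17, -9), (-8, -18)) = 26.5707
d((17, -9), (7, 5)) = 17.2047
d((-11, -16), (-9, 18)) = 34.0588
d((-11, -16), (13, 14)) = 38.4187
d((-11, -16), (-2, 16)) = 33.2415
d((-11, -16), (-8, -18)) = 3.6056 <-- minimum
d((-11, -16), (7, 5)) = 27.6586
d((-9, 18), (13, 14)) = 22.3607
d((-9, 18), (-2, 16)) = 7.2801
d((-9, 18), (-8, -18)) = 36.0139
d((-9, 18), (7, 5)) = 20.6155
d((13, 14), (-2, 16)) = 15.1327
d((13, 14), (-8, -18)) = 38.2753
d((13, 14), (7, 5)) = 10.8167
d((-2, 16), (-8, -18)) = 34.5254
d((-2, 16), (7, 5)) = 14.2127
d((-8, -18), (7, 5)) = 27.4591

Closest pair: (-11, -16) and (-8, -18) with distance 3.6056

The closest pair is (-11, -16) and (-8, -18) with Euclidean distance 3.6056. For 8 points, brute-force pairwise comparison is shown above. For large n, the divide-and-conquer algorithm (sort by x, recurse on halves, check the dividing strip) achieves O(n log n).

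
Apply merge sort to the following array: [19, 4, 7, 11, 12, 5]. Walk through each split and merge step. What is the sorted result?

Merge sort trace:

Split: [19, 4, 7, 11, 12, 5] -> [19, 4, 7] and [11, 12, 5]
  Split: [19, 4, 7] -> [19] and [4, 7]
    Split: [4, 7] -> [4] and [7]
    Merge: [4] + [7] -> [4, 7]
  Merge: [19] + [4, 7] -> [4, 7, 19]
  Split: [11, 12, 5] -> [11] and [12, 5]
    Split: [12, 5] -> [12] and [5]
    Merge: [12] + [5] -> [5, 12]
  Merge: [11] + [5, 12] -> [5, 11, 12]
Merge: [4, 7, 19] + [5, 11, 12] -> [4, 5, 7, 11, 12, 19]

Final sorted array: [4, 5, 7, 11, 12, 19]

The merge sort proceeds by recursively splitting the array and merging sorted halves.
After all merges, the sorted array is [4, 5, 7, 11, 12, 19].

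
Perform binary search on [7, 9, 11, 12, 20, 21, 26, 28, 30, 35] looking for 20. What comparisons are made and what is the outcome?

Binary search for 20 in [7, 9, 11, 12, 20, 21, 26, 28, 30, 35]:

lo=0, hi=9, mid=4, arr[mid]=20 -> Found target at index 4!

Binary search finds 20 at index 4 after 1 comparisons. The search repeatedly halves the search space by comparing with the middle element.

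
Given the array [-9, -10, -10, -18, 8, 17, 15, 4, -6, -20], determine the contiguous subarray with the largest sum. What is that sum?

Using Kadane's algorithm on [-9, -10, -10, -18, 8, 17, 15, 4, -6, -20]:

Scanning through the array:
Position 1 (value -10): max_ending_here = -10, max_so_far = -9
Position 2 (value -10): max_ending_here = -10, max_so_far = -9
Position 3 (value -18): max_ending_here = -18, max_so_far = -9
Position 4 (value 8): max_ending_here = 8, max_so_far = 8
Position 5 (value 17): max_ending_here = 25, max_so_far = 25
Position 6 (value 15): max_ending_here = 40, max_so_far = 40
Position 7 (value 4): max_ending_here = 44, max_so_far = 44
Position 8 (value -6): max_ending_here = 38, max_so_far = 44
Position 9 (value -20): max_ending_here = 18, max_so_far = 44

Maximum subarray: [8, 17, 15, 4]
Maximum sum: 44

The maximum subarray is [8, 17, 15, 4] with sum 44. This subarray runs from index 4 to index 7.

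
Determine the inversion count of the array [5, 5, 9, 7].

Finding inversions in [5, 5, 9, 7]:

(2, 3): arr[2]=9 > arr[3]=7

Total inversions: 1

The array has 1 inversion(s): (2,3). Each pair (i,j) satisfies i < j and arr[i] > arr[j].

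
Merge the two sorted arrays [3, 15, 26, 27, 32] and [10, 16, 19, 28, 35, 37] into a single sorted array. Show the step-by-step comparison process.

Merging process:

Compare 3 vs 10: take 3 from left. Merged: [3]
Compare 15 vs 10: take 10 from right. Merged: [3, 10]
Compare 15 vs 16: take 15 from left. Merged: [3, 10, 15]
Compare 26 vs 16: take 16 from right. Merged: [3, 10, 15, 16]
Compare 26 vs 19: take 19 from right. Merged: [3, 10, 15, 16, 19]
Compare 26 vs 28: take 26 from left. Merged: [3, 10, 15, 16, 19, 26]
Compare 27 vs 28: take 27 from left. Merged: [3, 10, 15, 16, 19, 26, 27]
Compare 32 vs 28: take 28 from right. Merged: [3, 10, 15, 16, 19, 26, 27, 28]
Compare 32 vs 35: take 32 from left. Merged: [3, 10, 15, 16, 19, 26, 27, 28, 32]
Append remaining from right: [35, 37]. Merged: [3, 10, 15, 16, 19, 26, 27, 28, 32, 35, 37]

Final merged array: [3, 10, 15, 16, 19, 26, 27, 28, 32, 35, 37]
Total comparisons: 9

The merged array is [3, 10, 15, 16, 19, 26, 27, 28, 32, 35, 37], requiring 9 comparisons. The merge step runs in O(n) time where n is the total number of elements.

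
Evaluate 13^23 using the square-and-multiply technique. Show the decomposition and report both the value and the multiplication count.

Computing 13^23 by squaring (build up from 13^1; each line after the first costs one multiplication):

13^1 = 13
13^2 = (13^1)^2 = 13^2 = 169
13^4 = (13^2)^2 = 169^2 = 28561
13^5 = 13 * 13^4 = 13 * 28561 = 371293
13^10 = (13^5)^2 = 371293^2 = 137858491849
13^11 = 13 * 13^10 = 13 * 137858491849 = 1792160394037
13^22 = (13^11)^2 = 1792160394037^2 = 3211838877954855105157369
13^23 = 13 * 13^22 = 13 * 3211838877954855105157369 = 41753905413413116367045797

Result: 41753905413413116367045797
Multiplications needed: 7 (7 lines after 13^1)

13^23 = 41753905413413116367045797. Using exponentiation by squaring, this requires 7 multiplications. The key idea: if the exponent is even, square the half-power; if odd, multiply by the base once.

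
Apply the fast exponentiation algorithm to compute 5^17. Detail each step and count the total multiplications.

Computing 5^17 by squaring (build up from 5^1; each line after the first costs one multiplication):

5^1 = 5
5^2 = (5^1)^2 = 5^2 = 25
5^4 = (5^2)^2 = 25^2 = 625
5^8 = (5^4)^2 = 625^2 = 390625
5^16 = (5^8)^2 = 390625^2 = 152587890625
5^17 = 5 * 5^16 = 5 * 152587890625 = 762939453125

Result: 762939453125
Multiplications needed: 5 (5 lines after 5^1)

5^17 = 762939453125. Using exponentiation by squaring, this requires 5 multiplications. The key idea: if the exponent is even, square the half-power; if odd, multiply by the base once.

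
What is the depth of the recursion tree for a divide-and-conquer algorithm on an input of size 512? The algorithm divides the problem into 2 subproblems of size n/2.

For divide and conquer with division factor 2:

Problem sizes at each level:
Level 0: 512
Level 1: 256
Level 2: 128
Level 3: 64
Level 4: 32
Level 5: 16
Level 6: 8
Level 7: 4
Level 8: 2
Level 9: 1

The root is level 0 and the size-1 base case is level 9 (the tree spans levels 0 through 9, i.e. 10 levels counting the root), so the depth is the number of divisions: log_2(512) = 9

The recursion tree depth is log_2(512) = 9. At each level, the problem size is divided by 2, so it takes 9 divisions to reduce to a base case of size 1. The algorithm makes 2 recursive calls at each level.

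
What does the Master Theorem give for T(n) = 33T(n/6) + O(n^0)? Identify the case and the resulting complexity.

Master Theorem for T(n) = 33T(n/6) + O(n^0):

a = 33, b = 6, c = 0
log_b(a) = log_6(33) = 1.9514

Case 1: c = 0 < log_6(33) = 1.9514
T(n) = O(n^(log_6 33))

For T(n) = 33T(n/6) + O(n^0): log_6(33) = 1.9514. This is Case 1 of the Master Theorem (c < log_b(a), work dominated by leaves), giving O(n^(log_6 33)).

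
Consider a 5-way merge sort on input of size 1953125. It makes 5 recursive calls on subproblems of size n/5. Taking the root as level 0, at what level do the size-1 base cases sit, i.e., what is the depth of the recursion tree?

For divide and conquer with division factor 5:

Problem sizes at each level:
Level 0: 1953125
Level 1: 390625
Level 2: 78125
Level 3: 15625
Level 4: 3125
Level 5: 625
Level 6: 125
Level 7: 25
Level 8: 5
Level 9: 1

The root is level 0 and the size-1 base case is level 9 (the tree spans levels 0 through 9, i.e. 10 levels counting the root), so the depth is the number of divisions: log_5(1953125) = 9

The recursion tree depth is log_5(1953125) = 9. At each level, the problem size is divided by 5, so it takes 9 divisions to reduce to a base case of size 1. The algorithm makes 5 recursive calls at each level.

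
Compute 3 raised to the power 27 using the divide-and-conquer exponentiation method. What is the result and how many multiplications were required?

Computing 3^27 by squaring (build up from 3^1; each line after the first costs one multiplication):

3^1 = 3
3^2 = (3^1)^2 = 3^2 = 9
3^3 = 3 * 3^2 = 3 * 9 = 27
3^6 = (3^3)^2 = 27^2 = 729
3^12 = (3^6)^2 = 729^2 = 531441
3^13 = 3 * 3^12 = 3 * 531441 = 1594323
3^26 = (3^13)^2 = 1594323^2 = 2541865828329
3^27 = 3 * 3^26 = 3 * 2541865828329 = 7625597484987

Result: 7625597484987
Multiplications needed: 7 (7 lines after 3^1)

3^27 = 7625597484987. Using exponentiation by squaring, this requires 7 multiplications. The key idea: if the exponent is even, square the half-power; if odd, multiply by the base once.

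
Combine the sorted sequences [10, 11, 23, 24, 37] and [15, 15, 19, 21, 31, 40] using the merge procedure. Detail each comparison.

Merging process:

Compare 10 vs 15: take 10 from left. Merged: [10]
Compare 11 vs 15: take 11 from left. Merged: [10, 11]
Compare 23 vs 15: take 15 from right. Merged: [10, 11, 15]
Compare 23 vs 15: take 15 from right. Merged: [10, 11, 15, 15]
Compare 23 vs 19: take 19 from right. Merged: [10, 11, 15, 15, 19]
Compare 23 vs 21: take 21 from right. Merged: [10, 11, 15, 15, 19, 21]
Compare 23 vs 31: take 23 from left. Merged: [10, 11, 15, 15, 19, 21, 23]
Compare 24 vs 31: take 24 from left. Merged: [10, 11, 15, 15, 19, 21, 23, 24]
Compare 37 vs 31: take 31 from right. Merged: [10, 11, 15, 15, 19, 21, 23, 24, 31]
Compare 37 vs 40: take 37 from left. Merged: [10, 11, 15, 15, 19, 21, 23, 24, 31, 37]
Append remaining from right: [40]. Merged: [10, 11, 15, 15, 19, 21, 23, 24, 31, 37, 40]

Final merged array: [10, 11, 15, 15, 19, 21, 23, 24, 31, 37, 40]
Total comparisons: 10

The merged array is [10, 11, 15, 15, 19, 21, 23, 24, 31, 37, 40], requiring 10 comparisons. The merge step runs in O(n) time where n is the total number of elements.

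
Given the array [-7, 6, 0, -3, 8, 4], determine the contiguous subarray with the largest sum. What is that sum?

Using Kadane's algorithm on [-7, 6, 0, -3, 8, 4]:

Scanning through the array:
Position 1 (value 6): max_ending_here = 6, max_so_far = 6
Position 2 (value 0): max_ending_here = 6, max_so_far = 6
Position 3 (value -3): max_ending_here = 3, max_so_far = 6
Position 4 (value 8): max_ending_here = 11, max_so_far = 11
Position 5 (value 4): max_ending_here = 15, max_so_far = 15

Maximum subarray: [6, 0, -3, 8, 4]
Maximum sum: 15

The maximum subarray is [6, 0, -3, 8, 4] with sum 15. This subarray runs from index 1 to index 5.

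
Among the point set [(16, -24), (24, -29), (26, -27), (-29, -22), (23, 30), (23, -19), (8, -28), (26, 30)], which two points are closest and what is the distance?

Computing all pairwise distances among 8 points:

d((16, -24), (24, -29)) = 9.434
d((16, -24), (26, -27)) = 10.4403
d((16, -24), (-29, -22)) = 45.0444
d((16, -24), (23, 30)) = 54.4518
d((16, -24), (23, -19)) = 8.6023
d((16, -24), (8, -28)) = 8.9443
d((16, -24), (26, 30)) = 54.9181
d((24, -29), (26, -27)) = 2.8284 <-- minimum
d((24, -29), (-29, -22)) = 53.4603
d((24, -29), (23, 30)) = 59.0085
d((24, -29), (23, -19)) = 10.0499
d((24, -29), (8, -28)) = 16.0312
d((24, -29), (26, 30)) = 59.0339
d((26, -27), (-29, -22)) = 55.2268
d((26, -27), (23, 30)) = 57.0789
d((26, -27), (23, -19)) = 8.544
d((26, -27), (8, -28)) = 18.0278
d((26, -27), (26, 30)) = 57.0
d((-29, -22), (23, 30)) = 73.5391
d((-29, -22), (23, -19)) = 52.0865
d((-29, -22), (8, -28)) = 37.4833
d((-29, -22), (26, 30)) = 75.6902
d((23, 30), (23, -19)) = 49.0
d((23, 30), (8, -28)) = 59.9083
d((23, 30), (26, 30)) = 3.0
d((23, -19), (8, -28)) = 17.4929
d((23, -19), (26, 30)) = 49.0918
d((8, -28), (26, 30)) = 60.7289

Closest pair: (24, -29) and (26, -27) with distance 2.8284

The closest pair is (24, -29) and (26, -27) with Euclidean distance 2.8284. For 8 points, brute-force pairwise comparison is shown above. For large n, the divide-and-conquer algorithm (sort by x, recurse on halves, check the dividing strip) achieves O(n log n).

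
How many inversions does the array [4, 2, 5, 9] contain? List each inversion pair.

Finding inversions in [4, 2, 5, 9]:

(0, 1): arr[0]=4 > arr[1]=2

Total inversions: 1

The array has 1 inversion(s): (0,1). Each pair (i,j) satisfies i < j and arr[i] > arr[j].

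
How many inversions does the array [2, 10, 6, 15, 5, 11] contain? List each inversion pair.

Finding inversions in [2, 10, 6, 15, 5, 11]:

(1, 2): arr[1]=10 > arr[2]=6
(1, 4): arr[1]=10 > arr[4]=5
(2, 4): arr[2]=6 > arr[4]=5
(3, 4): arr[3]=15 > arr[4]=5
(3, 5): arr[3]=15 > arr[5]=11

Total inversions: 5

The array has 5 inversion(s): (1,2), (1,4), (2,4), (3,4), (3,5). Each pair (i,j) satisfies i < j and arr[i] > arr[j].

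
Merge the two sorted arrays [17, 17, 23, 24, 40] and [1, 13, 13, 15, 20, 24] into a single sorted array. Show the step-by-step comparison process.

Merging process:

Compare 17 vs 1: take 1 from right. Merged: [1]
Compare 17 vs 13: take 13 from right. Merged: [1, 13]
Compare 17 vs 13: take 13 from right. Merged: [1, 13, 13]
Compare 17 vs 15: take 15 from right. Merged: [1, 13, 13, 15]
Compare 17 vs 20: take 17 from left. Merged: [1, 13, 13, 15, 17]
Compare 17 vs 20: take 17 from left. Merged: [1, 13, 13, 15, 17, 17]
Compare 23 vs 20: take 20 from right. Merged: [1, 13, 13, 15, 17, 17, 20]
Compare 23 vs 24: take 23 from left. Merged: [1, 13, 13, 15, 17, 17, 20, 23]
Compare 24 vs 24: take 24 from left. Merged: [1, 13, 13, 15, 17, 17, 20, 23, 24]
Compare 40 vs 24: take 24 from right. Merged: [1, 13, 13, 15, 17, 17, 20, 23, 24, 24]
Append remaining from left: [40]. Merged: [1, 13, 13, 15, 17, 17, 20, 23, 24, 24, 40]

Final merged array: [1, 13, 13, 15, 17, 17, 20, 23, 24, 24, 40]
Total comparisons: 10

The merged array is [1, 13, 13, 15, 17, 17, 20, 23, 24, 24, 40], requiring 10 comparisons. The merge step runs in O(n) time where n is the total number of elements.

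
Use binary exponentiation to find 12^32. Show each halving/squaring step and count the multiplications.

Computing 12^32 by squaring (build up from 12^1; each line after the first costs one multiplication):

12^1 = 12
12^2 = (12^1)^2 = 12^2 = 144
12^4 = (12^2)^2 = 144^2 = 20736
12^8 = (12^4)^2 = 20736^2 = 429981696
12^16 = (12^8)^2 = 429981696^2 = 184884258895036416
12^32 = (12^16)^2 = 184884258895036416^2 = 34182189187166852111368841966125056

Result: 34182189187166852111368841966125056
Multiplications needed: 5 (5 lines after 12^1)

12^32 = 34182189187166852111368841966125056. Using exponentiation by squaring, this requires 5 multiplications. The key idea: if the exponent is even, square the half-power; if odd, multiply by the base once.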